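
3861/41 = 94 + 7/41 = 94.17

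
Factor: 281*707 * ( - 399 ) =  - 3^1*7^2 * 19^1 * 101^1*281^1 = -79268133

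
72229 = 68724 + 3505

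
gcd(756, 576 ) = 36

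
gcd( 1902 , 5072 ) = 634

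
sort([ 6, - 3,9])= [  -  3,6, 9]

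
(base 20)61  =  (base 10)121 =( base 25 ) 4L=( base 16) 79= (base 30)41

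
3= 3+0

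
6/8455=6/8455 = 0.00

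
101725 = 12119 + 89606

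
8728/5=8728/5= 1745.60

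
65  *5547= 360555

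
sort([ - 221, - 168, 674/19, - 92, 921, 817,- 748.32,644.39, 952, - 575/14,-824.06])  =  [ - 824.06,  -  748.32 , - 221,-168, - 92, - 575/14,674/19, 644.39, 817 , 921, 952 ] 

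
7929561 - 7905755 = 23806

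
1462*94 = 137428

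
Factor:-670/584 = - 335/292=-2^( - 2)*5^1 * 67^1*73^( - 1 )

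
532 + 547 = 1079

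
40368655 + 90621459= 130990114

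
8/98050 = 4/49025 = 0.00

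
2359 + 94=2453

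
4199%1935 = 329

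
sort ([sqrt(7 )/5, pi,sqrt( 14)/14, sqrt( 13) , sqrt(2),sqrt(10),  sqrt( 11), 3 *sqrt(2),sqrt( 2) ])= [sqrt( 14)/14, sqrt( 7 )/5,sqrt(2),  sqrt( 2),pi, sqrt(10),sqrt(11), sqrt( 13),3 * sqrt ( 2) ] 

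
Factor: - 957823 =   -  957823^1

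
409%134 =7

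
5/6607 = 5/6607 = 0.00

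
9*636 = 5724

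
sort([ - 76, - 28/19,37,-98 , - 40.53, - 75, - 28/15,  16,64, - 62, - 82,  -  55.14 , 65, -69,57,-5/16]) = [ - 98, - 82, - 76, - 75, - 69,  -  62, - 55.14, -40.53, - 28/15, -28/19,-5/16,16,  37,57, 64, 65]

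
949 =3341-2392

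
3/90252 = 1/30084 = 0.00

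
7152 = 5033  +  2119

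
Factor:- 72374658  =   -2^1 * 3^1*503^1 * 23981^1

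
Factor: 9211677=3^1  *  3070559^1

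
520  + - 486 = 34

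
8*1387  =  11096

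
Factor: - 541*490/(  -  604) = 132545/302 = 2^( - 1)*5^1*7^2*151^( - 1)*541^1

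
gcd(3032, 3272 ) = 8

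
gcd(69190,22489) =1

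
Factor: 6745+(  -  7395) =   -  2^1*5^2*13^1 = - 650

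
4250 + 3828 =8078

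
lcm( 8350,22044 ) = 551100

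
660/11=60 = 60.00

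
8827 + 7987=16814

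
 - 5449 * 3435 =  - 18717315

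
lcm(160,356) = 14240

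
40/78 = 20/39= 0.51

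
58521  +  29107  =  87628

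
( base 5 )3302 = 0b111000100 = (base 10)452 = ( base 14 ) 244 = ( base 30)F2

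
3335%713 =483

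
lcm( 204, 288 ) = 4896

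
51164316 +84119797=135284113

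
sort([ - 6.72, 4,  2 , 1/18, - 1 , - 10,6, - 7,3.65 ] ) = [ - 10 , - 7,-6.72, - 1, 1/18, 2,3.65,  4, 6] 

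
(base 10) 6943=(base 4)1230133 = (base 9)10464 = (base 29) 87C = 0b1101100011111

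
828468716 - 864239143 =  - 35770427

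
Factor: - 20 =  - 2^2*5^1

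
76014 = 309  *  246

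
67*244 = 16348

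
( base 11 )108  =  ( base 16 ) 81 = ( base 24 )59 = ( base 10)129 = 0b10000001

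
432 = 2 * 216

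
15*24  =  360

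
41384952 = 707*58536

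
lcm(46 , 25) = 1150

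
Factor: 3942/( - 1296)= - 73/24 = - 2^( - 3)*3^( - 1)*73^1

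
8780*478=4196840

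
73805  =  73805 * 1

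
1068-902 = 166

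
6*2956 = 17736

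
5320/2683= 5320/2683 = 1.98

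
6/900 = 1/150 = 0.01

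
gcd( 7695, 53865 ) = 7695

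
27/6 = 9/2 = 4.50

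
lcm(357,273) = 4641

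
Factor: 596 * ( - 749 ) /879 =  - 2^2* 3^( - 1 )*7^1*107^1*149^1 * 293^( -1 )= -  446404/879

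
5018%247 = 78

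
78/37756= 39/18878 = 0.00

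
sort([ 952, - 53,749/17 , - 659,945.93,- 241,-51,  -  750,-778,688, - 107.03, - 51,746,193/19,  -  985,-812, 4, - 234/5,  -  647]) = [-985,- 812, - 778, - 750, - 659, - 647, - 241, - 107.03, - 53, - 51 ,  -  51, - 234/5,4,193/19,  749/17, 688, 746,945.93, 952 ] 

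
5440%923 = 825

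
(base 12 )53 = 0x3f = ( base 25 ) 2D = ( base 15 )43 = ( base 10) 63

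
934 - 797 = 137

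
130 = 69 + 61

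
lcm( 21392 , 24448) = 171136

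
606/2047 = 606/2047  =  0.30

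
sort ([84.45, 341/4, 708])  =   [84.45, 341/4,708]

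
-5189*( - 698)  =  3621922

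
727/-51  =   - 727/51 = - 14.25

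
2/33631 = 2/33631 = 0.00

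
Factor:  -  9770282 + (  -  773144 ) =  - 2^1*509^1*10357^1 = - 10543426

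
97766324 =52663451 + 45102873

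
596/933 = 596/933 = 0.64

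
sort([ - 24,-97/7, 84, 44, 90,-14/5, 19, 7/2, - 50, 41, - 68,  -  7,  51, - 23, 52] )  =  [ - 68,-50, - 24, - 23 , - 97/7, - 7, - 14/5, 7/2,19, 41, 44, 51,52, 84,90]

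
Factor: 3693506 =2^1 * 239^1*7727^1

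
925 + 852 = 1777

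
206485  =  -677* ( - 305 )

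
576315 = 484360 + 91955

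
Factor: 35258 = 2^1*17^2*61^1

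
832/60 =208/15=13.87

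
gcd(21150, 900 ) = 450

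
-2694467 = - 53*50839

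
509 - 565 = - 56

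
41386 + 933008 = 974394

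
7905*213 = 1683765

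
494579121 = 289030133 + 205548988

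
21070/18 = 10535/9 = 1170.56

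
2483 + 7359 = 9842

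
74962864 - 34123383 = 40839481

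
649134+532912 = 1182046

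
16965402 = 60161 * 282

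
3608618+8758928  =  12367546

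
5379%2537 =305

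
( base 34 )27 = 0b1001011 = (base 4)1023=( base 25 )30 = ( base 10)75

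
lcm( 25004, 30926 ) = 1175188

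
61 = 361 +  - 300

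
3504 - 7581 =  - 4077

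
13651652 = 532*25661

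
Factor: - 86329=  - 131^1*659^1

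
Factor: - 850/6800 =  - 1/8 = - 2^( - 3) 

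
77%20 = 17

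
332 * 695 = 230740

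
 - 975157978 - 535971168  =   - 1511129146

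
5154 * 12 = 61848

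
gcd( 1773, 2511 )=9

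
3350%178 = 146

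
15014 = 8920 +6094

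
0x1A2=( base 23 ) i4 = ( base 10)418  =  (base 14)21c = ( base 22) J0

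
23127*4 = 92508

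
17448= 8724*2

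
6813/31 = 6813/31= 219.77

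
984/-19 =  - 52 + 4/19= -51.79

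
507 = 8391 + -7884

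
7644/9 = 2548/3=849.33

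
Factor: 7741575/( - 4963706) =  - 2^( - 1)*3^4*5^2*11^(- 1)*41^( - 1) * 3823^1*5503^( - 1) 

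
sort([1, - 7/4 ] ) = [ - 7/4, 1] 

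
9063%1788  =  123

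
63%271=63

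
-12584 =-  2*6292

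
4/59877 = 4/59877 = 0.00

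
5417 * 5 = 27085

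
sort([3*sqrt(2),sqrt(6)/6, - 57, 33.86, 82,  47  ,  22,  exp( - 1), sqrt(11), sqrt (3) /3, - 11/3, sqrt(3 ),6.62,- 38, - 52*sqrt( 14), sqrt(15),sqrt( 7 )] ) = [  -  52*sqrt( 14 ), - 57, - 38, - 11/3, exp( - 1),sqrt(6)/6, sqrt(3)/3 , sqrt( 3),sqrt( 7), sqrt( 11),sqrt(15), 3*sqrt(2 ), 6.62,22,33.86, 47, 82] 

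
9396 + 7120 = 16516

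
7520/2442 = 3760/1221 = 3.08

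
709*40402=28645018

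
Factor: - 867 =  - 3^1 * 17^2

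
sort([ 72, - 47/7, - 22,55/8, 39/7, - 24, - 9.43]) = [ - 24, - 22, - 9.43, - 47/7, 39/7,55/8,72 ] 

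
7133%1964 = 1241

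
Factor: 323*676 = 2^2*13^2*17^1 * 19^1 = 218348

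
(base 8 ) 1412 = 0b1100001010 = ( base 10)778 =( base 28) RM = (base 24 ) 18A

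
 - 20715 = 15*(  -  1381)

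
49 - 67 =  -18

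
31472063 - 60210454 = - 28738391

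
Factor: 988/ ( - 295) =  - 2^2 * 5^( - 1) * 13^1*19^1*59^ (  -  1)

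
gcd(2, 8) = 2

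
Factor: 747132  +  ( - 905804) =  - 2^4*47^1*211^1 = -  158672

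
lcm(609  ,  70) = 6090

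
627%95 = 57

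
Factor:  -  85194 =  - 2^1*3^2*4733^1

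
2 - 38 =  - 36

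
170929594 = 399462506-228532912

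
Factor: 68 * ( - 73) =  - 4964 = -2^2*17^1 * 73^1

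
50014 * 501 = 25057014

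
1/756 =1/756  =  0.00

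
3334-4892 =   -  1558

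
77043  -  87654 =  - 10611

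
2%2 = 0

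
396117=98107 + 298010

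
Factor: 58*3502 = 2^2*17^1*29^1* 103^1 = 203116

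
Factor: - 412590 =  - 2^1*3^1* 5^1*17^1 * 809^1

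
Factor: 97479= 3^2 * 10831^1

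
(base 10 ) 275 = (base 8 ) 423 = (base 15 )135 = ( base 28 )9N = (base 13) 182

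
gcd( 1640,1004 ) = 4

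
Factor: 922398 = 2^1*3^1*153733^1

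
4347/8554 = 621/1222  =  0.51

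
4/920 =1/230 = 0.00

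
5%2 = 1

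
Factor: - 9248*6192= - 57263616 = - 2^9 * 3^2*17^2*43^1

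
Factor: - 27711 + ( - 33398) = - 61109= - 53^1*1153^1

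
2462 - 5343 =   -  2881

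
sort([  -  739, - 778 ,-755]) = [ -778, - 755, - 739] 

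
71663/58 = 71663/58 = 1235.57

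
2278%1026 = 226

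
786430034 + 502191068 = 1288621102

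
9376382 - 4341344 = 5035038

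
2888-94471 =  - 91583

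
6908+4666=11574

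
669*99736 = 66723384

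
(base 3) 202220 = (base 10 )564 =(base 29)JD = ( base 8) 1064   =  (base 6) 2340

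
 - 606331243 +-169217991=- 775549234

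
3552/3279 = 1184/1093 = 1.08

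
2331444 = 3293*708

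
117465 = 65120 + 52345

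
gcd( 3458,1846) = 26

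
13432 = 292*46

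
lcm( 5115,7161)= 35805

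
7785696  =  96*81101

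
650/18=325/9 = 36.11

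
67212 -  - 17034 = 84246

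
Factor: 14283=3^3*23^2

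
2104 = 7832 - 5728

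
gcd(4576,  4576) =4576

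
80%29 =22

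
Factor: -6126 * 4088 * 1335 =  - 33432522480 = -2^4*3^2*5^1 * 7^1*73^1*89^1*1021^1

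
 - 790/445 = -158/89 = -1.78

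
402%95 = 22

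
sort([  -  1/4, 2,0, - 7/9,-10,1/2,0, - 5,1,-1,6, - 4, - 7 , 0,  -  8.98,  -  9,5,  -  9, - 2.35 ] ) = [ - 10, - 9,- 9, - 8.98,  -  7, -5, - 4, - 2.35,  -  1, - 7/9,-1/4,0,0,0, 1/2,1,2, 5, 6]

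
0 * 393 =0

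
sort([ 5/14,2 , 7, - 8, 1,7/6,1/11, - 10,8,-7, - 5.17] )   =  [ - 10, - 8, - 7, - 5.17,1/11,5/14,1, 7/6,2, 7, 8 ] 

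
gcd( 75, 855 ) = 15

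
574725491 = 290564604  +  284160887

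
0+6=6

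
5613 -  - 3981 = 9594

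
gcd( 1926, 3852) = 1926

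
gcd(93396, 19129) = 1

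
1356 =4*339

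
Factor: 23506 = 2^1 * 7^1 * 23^1 * 73^1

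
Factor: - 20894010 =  - 2^1 *3^1*5^1*41^1 *16987^1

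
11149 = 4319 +6830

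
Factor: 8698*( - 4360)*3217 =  - 121999191760=- 2^4*5^1*109^1*3217^1 *4349^1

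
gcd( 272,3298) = 34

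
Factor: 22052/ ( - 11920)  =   - 37/20 = - 2^ ( - 2) * 5^( - 1)*37^1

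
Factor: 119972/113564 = 11^( - 1)*29^(-1)*337^1 = 337/319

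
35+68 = 103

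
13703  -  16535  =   - 2832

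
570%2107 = 570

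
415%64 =31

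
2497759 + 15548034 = 18045793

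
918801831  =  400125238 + 518676593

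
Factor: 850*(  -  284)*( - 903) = 2^3*3^1*5^2*7^1 *17^1*43^1*71^1 = 217984200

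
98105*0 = 0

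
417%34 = 9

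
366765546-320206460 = 46559086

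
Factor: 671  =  11^1*61^1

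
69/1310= 69/1310 = 0.05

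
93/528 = 31/176= 0.18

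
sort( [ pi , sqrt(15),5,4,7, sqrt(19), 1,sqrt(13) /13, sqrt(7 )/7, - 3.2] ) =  [ - 3.2, sqrt(13)/13, sqrt(7)/7,1,pi,sqrt( 15),4, sqrt( 19 ), 5,7 ] 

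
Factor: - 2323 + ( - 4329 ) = -2^2*1663^1 = - 6652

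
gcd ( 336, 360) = 24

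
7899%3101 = 1697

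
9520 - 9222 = 298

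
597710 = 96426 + 501284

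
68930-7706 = 61224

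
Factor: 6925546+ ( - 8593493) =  - 1667947^1 = - 1667947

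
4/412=1/103 =0.01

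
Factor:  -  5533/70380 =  -2^( - 2 ) * 3^( - 2)*5^( - 1)*11^1*17^ ( - 1)*23^(  -  1 )*503^1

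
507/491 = 507/491 = 1.03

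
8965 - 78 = 8887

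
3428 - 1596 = 1832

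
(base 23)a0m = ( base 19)EDB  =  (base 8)12300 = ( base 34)4K8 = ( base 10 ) 5312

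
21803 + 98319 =120122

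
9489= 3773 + 5716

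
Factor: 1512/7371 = 2^3*3^( - 1)*13^(-1) = 8/39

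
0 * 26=0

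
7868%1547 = 133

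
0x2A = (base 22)1K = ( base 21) 20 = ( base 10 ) 42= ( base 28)1E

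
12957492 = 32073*404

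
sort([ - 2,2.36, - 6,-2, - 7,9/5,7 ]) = [ - 7, - 6,  -  2,- 2, 9/5, 2.36,7] 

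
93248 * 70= 6527360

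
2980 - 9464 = - 6484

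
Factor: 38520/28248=15/11 = 3^1*5^1*11^ (- 1)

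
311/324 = 311/324 = 0.96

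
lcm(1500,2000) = 6000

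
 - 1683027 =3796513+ - 5479540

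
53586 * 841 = 45065826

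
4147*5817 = 24123099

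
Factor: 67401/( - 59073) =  - 22467/19691=- 3^1*7^( -1) * 29^ ( - 1)*97^( - 1)*7489^1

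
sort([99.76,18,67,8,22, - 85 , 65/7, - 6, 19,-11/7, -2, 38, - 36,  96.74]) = [-85, - 36,-6, - 2, - 11/7,8, 65/7,18,19,  22,38,67, 96.74,99.76 ] 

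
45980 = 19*2420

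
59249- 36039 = 23210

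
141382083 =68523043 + 72859040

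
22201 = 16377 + 5824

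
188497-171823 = 16674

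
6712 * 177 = 1188024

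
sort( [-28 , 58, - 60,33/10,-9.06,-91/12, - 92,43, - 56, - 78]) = [-92, - 78, - 60,-56, - 28, - 9.06,- 91/12,33/10, 43,58] 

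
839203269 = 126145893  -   - 713057376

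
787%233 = 88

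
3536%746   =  552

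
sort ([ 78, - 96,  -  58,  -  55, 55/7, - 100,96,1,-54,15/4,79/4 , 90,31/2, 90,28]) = [ - 100,  -  96,-58,  -  55,  -  54, 1,15/4,55/7,31/2, 79/4 , 28,78,90,90, 96]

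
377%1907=377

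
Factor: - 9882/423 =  - 2^1*3^2*47^ ( - 1)* 61^1  =  - 1098/47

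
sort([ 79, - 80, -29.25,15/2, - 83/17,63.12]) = [ - 80, - 29.25, - 83/17,15/2,63.12,79]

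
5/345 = 1/69 =0.01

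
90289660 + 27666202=117955862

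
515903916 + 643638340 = 1159542256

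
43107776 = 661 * 65216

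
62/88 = 31/44 =0.70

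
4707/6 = 784 + 1/2= 784.50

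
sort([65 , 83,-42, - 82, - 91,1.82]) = [ - 91, - 82, - 42, 1.82, 65, 83] 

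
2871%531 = 216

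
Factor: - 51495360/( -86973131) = 2^6*3^1*5^1*  79^1*97^1 * 107^(-1 )*151^( - 1 )*769^(-1) = 7356480/12424733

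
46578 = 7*6654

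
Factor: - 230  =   - 2^1*5^1 *23^1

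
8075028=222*36374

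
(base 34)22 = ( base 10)70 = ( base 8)106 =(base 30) 2a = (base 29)2C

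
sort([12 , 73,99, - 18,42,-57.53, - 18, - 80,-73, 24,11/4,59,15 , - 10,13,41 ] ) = [ - 80,  -  73,  -  57.53, - 18, - 18,- 10, 11/4,12,  13, 15 , 24,41,42,59,73,99 ] 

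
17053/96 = 177 + 61/96 = 177.64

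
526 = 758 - 232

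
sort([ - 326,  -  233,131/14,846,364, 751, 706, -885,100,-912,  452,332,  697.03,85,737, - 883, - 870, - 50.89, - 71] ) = [-912, - 885, - 883,-870,  -  326, - 233, - 71, - 50.89,  131/14,85,100,332,364, 452,  697.03, 706,737, 751,846 ] 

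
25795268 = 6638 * 3886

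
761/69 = 11 + 2/69 = 11.03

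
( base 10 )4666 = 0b1001000111010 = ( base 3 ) 20101211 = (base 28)5qi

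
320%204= 116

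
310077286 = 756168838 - 446091552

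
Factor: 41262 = 2^1*3^1*13^1*23^2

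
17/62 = 17/62= 0.27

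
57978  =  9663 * 6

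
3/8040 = 1/2680 =0.00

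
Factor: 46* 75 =2^1*3^1*5^2 *23^1  =  3450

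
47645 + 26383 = 74028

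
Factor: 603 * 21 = 3^3*7^1*67^1= 12663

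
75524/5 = 15104 + 4/5=15104.80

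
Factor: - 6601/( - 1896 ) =2^(-3)*3^(- 1)*7^1 * 23^1*41^1*79^(-1)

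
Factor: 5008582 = 2^1 * 2504291^1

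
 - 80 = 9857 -9937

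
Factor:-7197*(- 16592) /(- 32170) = -2^3 * 3^1*5^( - 1)*17^1*61^1 * 2399^1*3217^(-1) = -59706312/16085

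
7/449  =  7/449  =  0.02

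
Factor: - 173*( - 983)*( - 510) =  - 2^1 * 3^1*5^1*17^1 * 173^1*983^1 = - 86730090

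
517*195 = 100815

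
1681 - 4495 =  - 2814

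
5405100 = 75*72068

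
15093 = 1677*9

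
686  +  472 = 1158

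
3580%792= 412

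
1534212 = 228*6729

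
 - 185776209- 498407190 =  - 684183399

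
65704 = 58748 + 6956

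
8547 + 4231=12778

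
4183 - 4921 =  - 738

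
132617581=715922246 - 583304665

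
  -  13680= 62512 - 76192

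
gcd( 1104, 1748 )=92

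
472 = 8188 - 7716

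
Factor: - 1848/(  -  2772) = 2^1 *3^ (-1 ) = 2/3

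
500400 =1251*400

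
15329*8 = 122632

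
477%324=153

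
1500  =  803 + 697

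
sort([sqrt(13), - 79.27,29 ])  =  [-79.27, sqrt (13),  29]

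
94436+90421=184857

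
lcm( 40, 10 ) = 40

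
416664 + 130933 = 547597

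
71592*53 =3794376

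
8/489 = 8/489 = 0.02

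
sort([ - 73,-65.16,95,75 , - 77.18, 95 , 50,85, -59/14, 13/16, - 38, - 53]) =[  -  77.18, - 73, - 65.16,-53, - 38,-59/14 , 13/16, 50,  75,85, 95,95] 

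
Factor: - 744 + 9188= 8444= 2^2*2111^1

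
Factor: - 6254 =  - 2^1*53^1 *59^1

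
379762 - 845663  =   - 465901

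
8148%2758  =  2632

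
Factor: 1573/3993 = 13/33= 3^ ( - 1)*11^( - 1)*13^1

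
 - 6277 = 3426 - 9703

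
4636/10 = 2318/5 = 463.60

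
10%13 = 10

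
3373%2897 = 476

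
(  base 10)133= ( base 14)97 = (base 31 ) 49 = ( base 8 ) 205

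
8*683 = 5464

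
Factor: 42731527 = 239^1*178793^1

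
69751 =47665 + 22086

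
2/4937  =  2/4937 = 0.00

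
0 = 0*3809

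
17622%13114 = 4508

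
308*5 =1540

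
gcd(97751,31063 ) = 1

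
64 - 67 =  - 3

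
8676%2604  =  864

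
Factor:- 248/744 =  - 1/3 = -3^( - 1 )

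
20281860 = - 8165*( - 2484)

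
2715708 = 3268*831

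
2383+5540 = 7923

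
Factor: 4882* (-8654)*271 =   -  11449432388 = - 2^2*271^1*2441^1*4327^1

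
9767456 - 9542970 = 224486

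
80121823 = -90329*(-887) 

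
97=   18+79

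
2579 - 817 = 1762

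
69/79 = 69/79 = 0.87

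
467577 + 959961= 1427538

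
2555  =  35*73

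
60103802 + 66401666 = 126505468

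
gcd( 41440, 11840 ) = 5920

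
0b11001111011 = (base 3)2021110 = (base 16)67b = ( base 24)2l3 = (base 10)1659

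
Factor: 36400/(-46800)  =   - 7/9 = - 3^(-2)*7^1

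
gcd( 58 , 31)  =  1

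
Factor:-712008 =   -  2^3 * 3^2 * 11^1*29^1*31^1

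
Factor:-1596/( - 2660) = 3^1*5^( - 1 ) = 3/5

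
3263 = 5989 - 2726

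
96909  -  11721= 85188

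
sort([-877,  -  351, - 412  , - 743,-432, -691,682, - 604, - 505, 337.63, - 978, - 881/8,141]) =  [ - 978 ,-877,  -  743, -691,  -  604, - 505, - 432, - 412, - 351, - 881/8,141,337.63, 682 ] 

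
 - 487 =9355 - 9842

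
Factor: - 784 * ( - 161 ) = 2^4*7^3*23^1 = 126224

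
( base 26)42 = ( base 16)6a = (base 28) 3m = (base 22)4I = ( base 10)106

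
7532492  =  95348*79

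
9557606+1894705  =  11452311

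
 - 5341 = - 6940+1599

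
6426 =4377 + 2049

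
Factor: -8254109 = -211^1 *39119^1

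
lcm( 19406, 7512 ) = 232872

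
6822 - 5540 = 1282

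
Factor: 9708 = 2^2*3^1*809^1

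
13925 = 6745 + 7180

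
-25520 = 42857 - 68377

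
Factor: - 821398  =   - 2^1*59^1*6961^1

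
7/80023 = 7/80023 = 0.00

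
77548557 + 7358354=84906911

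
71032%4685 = 757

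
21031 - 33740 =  - 12709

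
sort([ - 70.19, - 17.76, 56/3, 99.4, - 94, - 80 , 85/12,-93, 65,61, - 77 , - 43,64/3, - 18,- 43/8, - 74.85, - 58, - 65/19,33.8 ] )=[ - 94, - 93, - 80 ,-77,  -  74.85, - 70.19, - 58, - 43, - 18, - 17.76, - 43/8, -65/19,85/12, 56/3, 64/3,33.8, 61,65 , 99.4]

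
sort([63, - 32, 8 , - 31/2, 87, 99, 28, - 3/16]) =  [ - 32, - 31/2,-3/16  ,  8,28,  63 , 87, 99 ]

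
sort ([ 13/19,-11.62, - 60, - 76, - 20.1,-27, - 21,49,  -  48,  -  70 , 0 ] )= [ -76,-70,-60,  -  48, - 27, -21, - 20.1, - 11.62,0,13/19,49 ]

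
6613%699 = 322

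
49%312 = 49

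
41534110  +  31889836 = 73423946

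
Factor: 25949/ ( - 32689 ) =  - 77/97= -  7^1*11^1*97^( - 1 ) 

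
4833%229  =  24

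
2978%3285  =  2978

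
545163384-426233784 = 118929600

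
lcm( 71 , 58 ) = 4118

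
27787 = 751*37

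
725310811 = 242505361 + 482805450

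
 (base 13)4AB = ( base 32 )PH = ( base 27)137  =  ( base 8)1461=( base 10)817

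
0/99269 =0=0.00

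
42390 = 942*45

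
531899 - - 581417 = 1113316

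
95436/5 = 95436/5=19087.20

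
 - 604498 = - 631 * 958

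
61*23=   1403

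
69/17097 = 23/5699=   0.00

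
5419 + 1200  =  6619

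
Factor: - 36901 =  - 36901^1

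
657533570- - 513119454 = 1170653024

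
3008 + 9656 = 12664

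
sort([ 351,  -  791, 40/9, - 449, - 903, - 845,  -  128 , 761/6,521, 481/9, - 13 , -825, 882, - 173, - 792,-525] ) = [ -903, - 845, - 825, - 792,-791,-525, -449, - 173,- 128, - 13, 40/9,481/9, 761/6, 351, 521, 882 ] 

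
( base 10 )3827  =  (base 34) 3AJ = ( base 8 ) 7363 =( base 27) 56k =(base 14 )1575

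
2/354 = 1/177 = 0.01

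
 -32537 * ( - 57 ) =1854609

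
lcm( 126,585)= 8190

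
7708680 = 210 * 36708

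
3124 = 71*44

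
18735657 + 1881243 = 20616900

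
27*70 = 1890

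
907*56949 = 51652743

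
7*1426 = 9982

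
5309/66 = 5309/66 = 80.44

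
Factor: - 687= -3^1 * 229^1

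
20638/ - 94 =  - 10319/47 = - 219.55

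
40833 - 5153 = 35680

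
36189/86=420+69/86= 420.80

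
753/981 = 251/327 =0.77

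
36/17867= 36/17867 = 0.00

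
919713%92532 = 86925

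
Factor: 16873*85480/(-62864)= - 2^( - 1)*5^1*47^1*359^1*2137^1*3929^( - 1 ) = -180288005/7858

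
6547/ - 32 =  - 6547/32 =- 204.59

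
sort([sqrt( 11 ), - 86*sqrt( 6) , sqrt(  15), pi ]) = [ - 86*sqrt( 6), pi,sqrt( 11), sqrt ( 15) ]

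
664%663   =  1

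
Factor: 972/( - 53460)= -5^( - 1)*11^( - 1) = - 1/55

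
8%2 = 0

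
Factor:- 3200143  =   - 151^1*21193^1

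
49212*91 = 4478292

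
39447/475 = 83 + 22/475 = 83.05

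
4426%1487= 1452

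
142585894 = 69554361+73031533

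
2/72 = 1/36 = 0.03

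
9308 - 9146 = 162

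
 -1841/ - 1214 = 1 + 627/1214 = 1.52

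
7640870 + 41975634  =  49616504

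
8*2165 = 17320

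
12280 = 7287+4993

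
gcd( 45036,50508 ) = 36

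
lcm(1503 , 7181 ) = 64629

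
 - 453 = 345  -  798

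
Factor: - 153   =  -3^2*17^1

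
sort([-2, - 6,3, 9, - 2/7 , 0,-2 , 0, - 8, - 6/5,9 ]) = [ - 8, - 6, - 2 ,-2, - 6/5, - 2/7,0,0,3,9 , 9 ] 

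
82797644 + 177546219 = 260343863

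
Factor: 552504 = 2^3*3^1*23021^1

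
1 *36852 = 36852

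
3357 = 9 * 373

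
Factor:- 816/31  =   - 2^4*3^1*17^1*31^( - 1)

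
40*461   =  18440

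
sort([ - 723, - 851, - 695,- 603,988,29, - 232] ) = [ - 851, - 723,-695, - 603, - 232, 29, 988]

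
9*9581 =86229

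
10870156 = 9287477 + 1582679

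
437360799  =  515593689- 78232890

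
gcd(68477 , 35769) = 1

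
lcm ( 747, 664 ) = 5976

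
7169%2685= 1799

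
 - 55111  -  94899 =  - 150010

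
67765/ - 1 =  - 67765 + 0/1 = - 67765.00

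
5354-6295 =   -  941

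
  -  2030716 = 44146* ( - 46) 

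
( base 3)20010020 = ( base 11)3396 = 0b1000101101101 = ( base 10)4461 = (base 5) 120321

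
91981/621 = 148 + 73/621 = 148.12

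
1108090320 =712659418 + 395430902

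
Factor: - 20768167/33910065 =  - 2966881/4844295 = - 3^( - 2 )*5^( - 1 )*83^( -1 )*1297^ ( - 1) * 2966881^1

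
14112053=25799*547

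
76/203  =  76/203=0.37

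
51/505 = 51/505 = 0.10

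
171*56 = 9576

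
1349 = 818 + 531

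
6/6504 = 1/1084= 0.00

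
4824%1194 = 48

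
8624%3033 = 2558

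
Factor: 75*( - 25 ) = - 3^1*5^4= - 1875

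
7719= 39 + 7680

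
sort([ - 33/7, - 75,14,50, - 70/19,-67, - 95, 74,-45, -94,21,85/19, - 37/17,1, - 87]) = [ -95, - 94, - 87, - 75,  -  67,-45,-33/7,-70/19, - 37/17,1,85/19, 14,21,50,74]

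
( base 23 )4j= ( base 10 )111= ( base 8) 157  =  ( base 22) 51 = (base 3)11010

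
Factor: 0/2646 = 0 = 0^1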